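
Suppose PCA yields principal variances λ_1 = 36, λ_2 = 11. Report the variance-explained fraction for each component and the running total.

Step 1 — total variance = trace(Sigma) = Σ λ_i = 36 + 11 = 47.

Step 2 — fraction explained by component i = λ_i / Σ λ:
  PC1: 36/47 = 0.766
  PC2: 11/47 = 0.234

Step 3 — cumulative fraction after k components = (λ_1 + ... + λ_k) / Σ λ:
  k = 1: 36/47 = 0.766
  k = 2: (36 + 11)/47 = 47/47 = 1

Summary (fraction, with percent):

explained: PC1 0.766 (76.6%), PC2 0.234 (23.4%);  cumulative: 0.766, 1


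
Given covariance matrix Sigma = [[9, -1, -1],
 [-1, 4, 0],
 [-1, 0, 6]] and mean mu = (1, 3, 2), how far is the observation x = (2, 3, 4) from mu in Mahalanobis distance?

Step 1 — centre the observation: (x - mu) = (1, 0, 2).

Step 2 — invert Sigma (cofactor / det for 3×3, or solve directly):
  Sigma^{-1} = [[0.1165, 0.0291, 0.0194],
 [0.0291, 0.2573, 0.0049],
 [0.0194, 0.0049, 0.1699]].

Step 3 — form the quadratic (x - mu)^T · Sigma^{-1} · (x - mu):
  Sigma^{-1} · (x - mu) = (0.1553, 0.0388, 0.3592).
  (x - mu)^T · [Sigma^{-1} · (x - mu)] = (1)·(0.1553) + (0)·(0.0388) + (2)·(0.3592) = 0.8738.

Step 4 — take square root: d = √(0.8738) ≈ 0.9348.

d(x, mu) = √(0.8738) ≈ 0.9348


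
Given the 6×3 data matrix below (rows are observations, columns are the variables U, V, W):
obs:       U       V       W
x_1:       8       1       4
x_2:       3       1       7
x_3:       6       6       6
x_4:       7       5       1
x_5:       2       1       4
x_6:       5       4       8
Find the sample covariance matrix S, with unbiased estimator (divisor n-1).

Step 1 — column means:
  mean(U) = (8 + 3 + 6 + 7 + 2 + 5) / 6 = 31/6 = 5.1667
  mean(V) = (1 + 1 + 6 + 5 + 1 + 4) / 6 = 18/6 = 3
  mean(W) = (4 + 7 + 6 + 1 + 4 + 8) / 6 = 30/6 = 5

Step 2 — sample covariance S[i,j] = (1/(n-1)) · Σ_k (x_{k,i} - mean_i) · (x_{k,j} - mean_j), with n-1 = 5.
  S[U,U] = ((2.8333)·(2.8333) + (-2.1667)·(-2.1667) + (0.8333)·(0.8333) + (1.8333)·(1.8333) + (-3.1667)·(-3.1667) + (-0.1667)·(-0.1667)) / 5 = 26.8333/5 = 5.3667
  S[U,V] = ((2.8333)·(-2) + (-2.1667)·(-2) + (0.8333)·(3) + (1.8333)·(2) + (-3.1667)·(-2) + (-0.1667)·(1)) / 5 = 11/5 = 2.2
  S[U,W] = ((2.8333)·(-1) + (-2.1667)·(2) + (0.8333)·(1) + (1.8333)·(-4) + (-3.1667)·(-1) + (-0.1667)·(3)) / 5 = -11/5 = -2.2
  S[V,V] = ((-2)·(-2) + (-2)·(-2) + (3)·(3) + (2)·(2) + (-2)·(-2) + (1)·(1)) / 5 = 26/5 = 5.2
  S[V,W] = ((-2)·(-1) + (-2)·(2) + (3)·(1) + (2)·(-4) + (-2)·(-1) + (1)·(3)) / 5 = -2/5 = -0.4
  S[W,W] = ((-1)·(-1) + (2)·(2) + (1)·(1) + (-4)·(-4) + (-1)·(-1) + (3)·(3)) / 5 = 32/5 = 6.4

S is symmetric (S[j,i] = S[i,j]). Assembling:

S = [[5.3667, 2.2, -2.2],
 [2.2, 5.2, -0.4],
 [-2.2, -0.4, 6.4]]


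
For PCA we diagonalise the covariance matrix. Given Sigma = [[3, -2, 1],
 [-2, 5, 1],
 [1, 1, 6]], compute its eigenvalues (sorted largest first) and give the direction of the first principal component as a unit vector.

Step 1 — characteristic polynomial p(λ) = det(λI - Sigma) = λ³ - tr·λ² + c_1·λ - det, where tr = trace, c_1 = sum of the principal 2×2 minors, det = det(Sigma):
  tr = 3 + 5 + 6 = 14,
  c_1 = (3·5 - (-2)²) + (3·6 - (1)²) + (5·6 - (1)²) = 11 + 17 + 29 = 57,
  det = 3·(5·6 - (1)²) - (-2)·((-2)·6 - (1)·(1)) + (1)·((-2)·(1) - 5·(1)) = 3·(29) - (-2)·(-13) + (1)·(-7) = 54.
  So p(λ) = λ³ - 14λ² + 57λ - 54.
Step 2 — look for an integer root (rational root theorem: any rational root is an integer divisor of 54). Testing λ = 6:
  p(6) = 216 - 504 + 342 - 54 = 0  ✓
  Dividing out (λ - 6): p(λ) = (λ - 6)(λ² - 8λ + 9).
Step 3 — remaining eigenvalues from the quadratic λ² - 8λ + 9 = 0:
  Δ = 8² - 4·9 = 64 - 36 = 28,  λ = (8 ± √28)/2 = (8 ± 5.2915)/2 ≈ 6.6458 or 1.3542.
  Sorted: λ_1 = 6.6458,  λ_2 = 6,  λ_3 = 1.3542  (check: sum = 14 = tr ✓).

Step 4 — unit eigenvector for λ_1 ≈ 6.6458: v spans the null space of (Sigma - λ_1 I), whose rows are
  r_1 = (-3.6458, -2, 1),  r_2 = (-2, -1.6458, 1),  r_3 = (1, 1, -0.6458).
  v is orthogonal to every row, so take v ∝ r_1 × r_2 = ((-2)·(1) - (1)·(-1.6458), (1)·(-2) - (-3.6458)·(1), (-3.6458)·(-1.6458) - (-2)·(-2)) ≈ (-0.3542, 1.6458, 2).
  Rescale (multiply by -1 so the first nonzero entry is positive): u = (0.3542, -1.6458, -2).
  ||u|| = √((0.3542)² + (-1.6458)² + (-2)²) = √(6.834) ≈ 2.6142,  v_1 = u/||u|| ≈ (0.1355, -0.6295, -0.7651) (||v_1|| = 1).

λ_1 = 6.6458,  λ_2 = 6,  λ_3 = 1.3542;  v_1 ≈ (0.1355, -0.6295, -0.7651)


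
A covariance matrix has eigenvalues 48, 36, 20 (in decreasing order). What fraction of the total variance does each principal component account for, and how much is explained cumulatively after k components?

Step 1 — total variance = trace(Sigma) = Σ λ_i = 48 + 36 + 20 = 104.

Step 2 — fraction explained by component i = λ_i / Σ λ:
  PC1: 48/104 = 0.4615
  PC2: 36/104 = 0.3462
  PC3: 20/104 = 0.1923

Step 3 — cumulative fraction after k components = (λ_1 + ... + λ_k) / Σ λ:
  k = 1: 48/104 = 0.4615
  k = 2: (48 + 36)/104 = 84/104 = 0.8077
  k = 3: (48 + 36 + 20)/104 = 104/104 = 1

Summary (fraction, with percent):

explained: PC1 0.4615 (46.15%), PC2 0.3462 (34.62%), PC3 0.1923 (19.23%);  cumulative: 0.4615, 0.8077, 1


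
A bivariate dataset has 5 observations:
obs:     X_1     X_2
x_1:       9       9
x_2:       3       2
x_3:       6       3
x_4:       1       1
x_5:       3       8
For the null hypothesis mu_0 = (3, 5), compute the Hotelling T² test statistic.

Step 1 — sample mean vector:
  mean(X_1) = (9 + 3 + 6 + 1 + 3) / 5 = 22/5 = 4.4
  mean(X_2) = (9 + 2 + 3 + 1 + 8) / 5 = 23/5 = 4.6
  x̄ = (4.4, 4.6),  deviation x̄ - mu_0 = (4.4, 4.6) - (3, 5) = (1.4, -0.4).

Step 2 — sample covariance matrix, S[i,j] = (1/(n-1)) · Σ_k (x_{k,i} - mean_i) · (x_{k,j} - mean_j), divisor n-1 = 4:
  S[X_1,X_1] = ((4.6)·(4.6) + (-1.4)·(-1.4) + (1.6)·(1.6) + (-3.4)·(-3.4) + (-1.4)·(-1.4)) / 4 = 39.2/4 = 9.8
  S[X_1,X_2] = ((4.6)·(4.4) + (-1.4)·(-2.6) + (1.6)·(-1.6) + (-3.4)·(-3.6) + (-1.4)·(3.4)) / 4 = 28.8/4 = 7.2
  S[X_2,X_2] = ((4.4)·(4.4) + (-2.6)·(-2.6) + (-1.6)·(-1.6) + (-3.6)·(-3.6) + (3.4)·(3.4)) / 4 = 53.2/4 = 13.3
  S = [[9.8, 7.2],
 [7.2, 13.3]].

Step 3 — invert S. det(S) = 9.8·13.3 - (7.2)² = 78.5.
  S^{-1} = (1/det) · [[d, -b], [-b, a]] = [[0.1694, -0.0917],
 [-0.0917, 0.1248]].

Step 4 — quadratic form (x̄ - mu_0)^T · S^{-1} · (x̄ - mu_0):
  S^{-1} · (x̄ - mu_0) = (0.2739, -0.1783),
  (x̄ - mu_0)^T · [...] = (1.4)·(0.2739) + (-0.4)·(-0.1783) = 0.4548.

Step 5 — scale by n: T² = 5 · 0.4548 = 2.2739.

T² ≈ 2.2739


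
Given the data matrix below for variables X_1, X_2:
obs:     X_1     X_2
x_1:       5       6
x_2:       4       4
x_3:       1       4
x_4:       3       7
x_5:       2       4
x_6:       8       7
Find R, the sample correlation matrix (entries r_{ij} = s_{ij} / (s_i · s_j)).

Step 1 — column means:
  mean(X_1) = (5 + 4 + 1 + 3 + 2 + 8) / 6 = 23/6 = 3.8333
  mean(X_2) = (6 + 4 + 4 + 7 + 4 + 7) / 6 = 32/6 = 5.3333

Step 2 — sample variances and covariances s[i,j] = (1/(n-1)) · Σ_k (x_{k,i} - mean_i) · (x_{k,j} - mean_j), with n-1 = 5:
  s[X_1,X_1] = ((1.1667)·(1.1667) + (0.1667)·(0.1667) + (-2.8333)·(-2.8333) + (-0.8333)·(-0.8333) + (-1.8333)·(-1.8333) + (4.1667)·(4.1667)) / 5 = 30.8333/5 = 6.1667
  s[X_1,X_2] = ((1.1667)·(0.6667) + (0.1667)·(-1.3333) + (-2.8333)·(-1.3333) + (-0.8333)·(1.6667) + (-1.8333)·(-1.3333) + (4.1667)·(1.6667)) / 5 = 12.3333/5 = 2.4667
  s[X_2,X_2] = ((0.6667)·(0.6667) + (-1.3333)·(-1.3333) + (-1.3333)·(-1.3333) + (1.6667)·(1.6667) + (-1.3333)·(-1.3333) + (1.6667)·(1.6667)) / 5 = 11.3333/5 = 2.2667
  Sample standard deviations s_i = √(s[i,i]):
  s(X_1) = √(6.1667) = 2.4833
  s(X_2) = √(2.2667) = 1.5055

Step 3 — r_{ij} = s_{ij} / (s_i · s_j):
  r[X_1,X_1] = 1 (diagonal).
  r[X_1,X_2] = 2.4667 / (2.4833 · 1.5055) = 2.4667 / 3.7387 = 0.6598
  r[X_2,X_2] = 1 (diagonal).

R is symmetric with unit diagonal. Assembling:

R = [[1, 0.6598],
 [0.6598, 1]]


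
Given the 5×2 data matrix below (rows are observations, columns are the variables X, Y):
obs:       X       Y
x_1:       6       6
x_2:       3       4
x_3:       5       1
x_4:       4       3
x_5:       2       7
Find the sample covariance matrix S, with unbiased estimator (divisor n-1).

Step 1 — column means:
  mean(X) = (6 + 3 + 5 + 4 + 2) / 5 = 20/5 = 4
  mean(Y) = (6 + 4 + 1 + 3 + 7) / 5 = 21/5 = 4.2

Step 2 — sample covariance S[i,j] = (1/(n-1)) · Σ_k (x_{k,i} - mean_i) · (x_{k,j} - mean_j), with n-1 = 4.
  S[X,X] = ((2)·(2) + (-1)·(-1) + (1)·(1) + (0)·(0) + (-2)·(-2)) / 4 = 10/4 = 2.5
  S[X,Y] = ((2)·(1.8) + (-1)·(-0.2) + (1)·(-3.2) + (0)·(-1.2) + (-2)·(2.8)) / 4 = -5/4 = -1.25
  S[Y,Y] = ((1.8)·(1.8) + (-0.2)·(-0.2) + (-3.2)·(-3.2) + (-1.2)·(-1.2) + (2.8)·(2.8)) / 4 = 22.8/4 = 5.7

S is symmetric (S[j,i] = S[i,j]). Assembling:

S = [[2.5, -1.25],
 [-1.25, 5.7]]


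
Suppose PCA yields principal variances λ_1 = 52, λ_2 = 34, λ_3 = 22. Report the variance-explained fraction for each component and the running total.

Step 1 — total variance = trace(Sigma) = Σ λ_i = 52 + 34 + 22 = 108.

Step 2 — fraction explained by component i = λ_i / Σ λ:
  PC1: 52/108 = 0.4815
  PC2: 34/108 = 0.3148
  PC3: 22/108 = 0.2037

Step 3 — cumulative fraction after k components = (λ_1 + ... + λ_k) / Σ λ:
  k = 1: 52/108 = 0.4815
  k = 2: (52 + 34)/108 = 86/108 = 0.7963
  k = 3: (52 + 34 + 22)/108 = 108/108 = 1

Summary (fraction, with percent):

explained: PC1 0.4815 (48.15%), PC2 0.3148 (31.48%), PC3 0.2037 (20.37%);  cumulative: 0.4815, 0.7963, 1


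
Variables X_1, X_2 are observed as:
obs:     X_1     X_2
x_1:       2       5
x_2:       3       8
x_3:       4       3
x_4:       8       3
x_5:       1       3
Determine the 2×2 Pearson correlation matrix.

Step 1 — column means:
  mean(X_1) = (2 + 3 + 4 + 8 + 1) / 5 = 18/5 = 3.6
  mean(X_2) = (5 + 8 + 3 + 3 + 3) / 5 = 22/5 = 4.4

Step 2 — sample variances and covariances s[i,j] = (1/(n-1)) · Σ_k (x_{k,i} - mean_i) · (x_{k,j} - mean_j), with n-1 = 4:
  s[X_1,X_1] = ((-1.6)·(-1.6) + (-0.6)·(-0.6) + (0.4)·(0.4) + (4.4)·(4.4) + (-2.6)·(-2.6)) / 4 = 29.2/4 = 7.3
  s[X_1,X_2] = ((-1.6)·(0.6) + (-0.6)·(3.6) + (0.4)·(-1.4) + (4.4)·(-1.4) + (-2.6)·(-1.4)) / 4 = -6.2/4 = -1.55
  s[X_2,X_2] = ((0.6)·(0.6) + (3.6)·(3.6) + (-1.4)·(-1.4) + (-1.4)·(-1.4) + (-1.4)·(-1.4)) / 4 = 19.2/4 = 4.8
  Sample standard deviations s_i = √(s[i,i]):
  s(X_1) = √(7.3) = 2.7019
  s(X_2) = √(4.8) = 2.1909

Step 3 — r_{ij} = s_{ij} / (s_i · s_j):
  r[X_1,X_1] = 1 (diagonal).
  r[X_1,X_2] = -1.55 / (2.7019 · 2.1909) = -1.55 / 5.9195 = -0.2618
  r[X_2,X_2] = 1 (diagonal).

R is symmetric with unit diagonal. Assembling:

R = [[1, -0.2618],
 [-0.2618, 1]]


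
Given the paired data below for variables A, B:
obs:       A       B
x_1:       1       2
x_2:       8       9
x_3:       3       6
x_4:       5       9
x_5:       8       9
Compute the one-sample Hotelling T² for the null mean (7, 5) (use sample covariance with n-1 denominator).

Step 1 — sample mean vector:
  mean(A) = (1 + 8 + 3 + 5 + 8) / 5 = 25/5 = 5
  mean(B) = (2 + 9 + 6 + 9 + 9) / 5 = 35/5 = 7
  x̄ = (5, 7),  deviation x̄ - mu_0 = (5, 7) - (7, 5) = (-2, 2).

Step 2 — sample covariance matrix, S[i,j] = (1/(n-1)) · Σ_k (x_{k,i} - mean_i) · (x_{k,j} - mean_j), divisor n-1 = 4:
  S[A,A] = ((-4)·(-4) + (3)·(3) + (-2)·(-2) + (0)·(0) + (3)·(3)) / 4 = 38/4 = 9.5
  S[A,B] = ((-4)·(-5) + (3)·(2) + (-2)·(-1) + (0)·(2) + (3)·(2)) / 4 = 34/4 = 8.5
  S[B,B] = ((-5)·(-5) + (2)·(2) + (-1)·(-1) + (2)·(2) + (2)·(2)) / 4 = 38/4 = 9.5
  S = [[9.5, 8.5],
 [8.5, 9.5]].

Step 3 — invert S. det(S) = 9.5·9.5 - (8.5)² = 18.
  S^{-1} = (1/det) · [[d, -b], [-b, a]] = [[0.5278, -0.4722],
 [-0.4722, 0.5278]].

Step 4 — quadratic form (x̄ - mu_0)^T · S^{-1} · (x̄ - mu_0):
  S^{-1} · (x̄ - mu_0) = (-2, 2),
  (x̄ - mu_0)^T · [...] = (-2)·(-2) + (2)·(2) = 8.

Step 5 — scale by n: T² = 5 · 8 = 40.

T² ≈ 40


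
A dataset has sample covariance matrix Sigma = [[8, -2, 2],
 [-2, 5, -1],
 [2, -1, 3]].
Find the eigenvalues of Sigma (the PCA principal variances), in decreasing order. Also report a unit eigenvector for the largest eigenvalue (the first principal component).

Step 1 — characteristic polynomial p(λ) = det(λI - Sigma) = λ³ - tr·λ² + c_1·λ - det, where tr = trace, c_1 = sum of the principal 2×2 minors, det = det(Sigma):
  tr = 8 + 5 + 3 = 16,
  c_1 = (8·5 - (-2)²) + (8·3 - (2)²) + (5·3 - (-1)²) = 36 + 20 + 14 = 70,
  det = 8·(5·3 - (-1)²) - (-2)·((-2)·3 - (-1)·(2)) + (2)·((-2)·(-1) - 5·(2)) = 8·(14) - (-2)·(-4) + (2)·(-8) = 88.
  So p(λ) = λ³ - 16λ² + 70λ - 88.
Step 2 — look for an integer root (rational root theorem: any rational root is an integer divisor of 88). Testing λ = 4:
  p(4) = 64 - 256 + 280 - 88 = 0  ✓
  Dividing out (λ - 4): p(λ) = (λ - 4)(λ² - 12λ + 22).
Step 3 — remaining eigenvalues from the quadratic λ² - 12λ + 22 = 0:
  Δ = 12² - 4·22 = 144 - 88 = 56,  λ = (12 ± √56)/2 = (12 ± 7.4833)/2 ≈ 9.7417 or 2.2583.
  Sorted: λ_1 = 9.7417,  λ_2 = 4,  λ_3 = 2.2583  (check: sum = 16 = tr ✓).

Step 4 — unit eigenvector for λ_1 ≈ 9.7417: v spans the null space of (Sigma - λ_1 I), whose rows are
  r_1 = (-1.7417, -2, 2),  r_2 = (-2, -4.7417, -1),  r_3 = (2, -1, -6.7417).
  v is orthogonal to every row, so take v ∝ r_1 × r_2 = ((-2)·(-1) - (2)·(-4.7417), (2)·(-2) - (-1.7417)·(-1), (-1.7417)·(-4.7417) - (-2)·(-2)) ≈ (11.4833, -5.7417, 4.2583).
  Let u = (11.4833, -5.7417, 4.2583).
  ||u|| = √((11.4833)² + (-5.7417)² + (4.2583)²) = √(182.9666) ≈ 13.5265,  v_1 = u/||u|| ≈ (0.8489, -0.4245, 0.3148) (||v_1|| = 1).

λ_1 = 9.7417,  λ_2 = 4,  λ_3 = 2.2583;  v_1 ≈ (0.8489, -0.4245, 0.3148)


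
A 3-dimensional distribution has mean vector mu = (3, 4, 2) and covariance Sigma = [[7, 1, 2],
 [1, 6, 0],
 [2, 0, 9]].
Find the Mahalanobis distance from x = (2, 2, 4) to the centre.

Step 1 — centre the observation: (x - mu) = (-1, -2, 2).

Step 2 — invert Sigma (cofactor / det for 3×3, or solve directly):
  Sigma^{-1} = [[0.1565, -0.0261, -0.0348],
 [-0.0261, 0.171, 0.0058],
 [-0.0348, 0.0058, 0.1188]].

Step 3 — form the quadratic (x - mu)^T · Sigma^{-1} · (x - mu):
  Sigma^{-1} · (x - mu) = (-0.1739, -0.3043, 0.2609).
  (x - mu)^T · [Sigma^{-1} · (x - mu)] = (-1)·(-0.1739) + (-2)·(-0.3043) + (2)·(0.2609) = 1.3043.

Step 4 — take square root: d = √(1.3043) ≈ 1.1421.

d(x, mu) = √(1.3043) ≈ 1.1421


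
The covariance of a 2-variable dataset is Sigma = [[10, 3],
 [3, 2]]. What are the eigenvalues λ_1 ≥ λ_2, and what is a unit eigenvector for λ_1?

Step 1 — characteristic polynomial of 2×2 Sigma:
  det(Sigma - λI) = λ² - trace · λ + det = 0.
  trace = 10 + 2 = 12, det = 10·2 - (3)² = 11.
Step 2 — discriminant:
  Δ = trace² - 4·det = 144 - 44 = 100.
Step 3 — eigenvalues:
  λ = (trace ± √Δ)/2 = (12 ± 10)/2,
  λ_1 = 11,  λ_2 = 1.

Step 4 — unit eigenvector for λ_1: solve (Sigma - λ_1 I)v = 0. First row:
  (10 - 11)·v_x + (3)·v_y = 0, i.e. (-1)·v_x + (3)·v_y = 0,
  so v ∝ (b, λ_1 - a) = (3, 1) = u.
  ||u|| = √((3)² + (1)²) = √(10) ≈ 3.1623,
  v_1 = u/||u|| ≈ (0.9487, 0.3162) (||v_1|| = 1).

λ_1 = 11,  λ_2 = 1;  v_1 ≈ (0.9487, 0.3162)


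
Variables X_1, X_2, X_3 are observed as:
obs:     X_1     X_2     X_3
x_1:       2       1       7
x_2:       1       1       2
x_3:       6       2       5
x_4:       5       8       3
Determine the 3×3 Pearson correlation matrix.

Step 1 — column means:
  mean(X_1) = (2 + 1 + 6 + 5) / 4 = 14/4 = 3.5
  mean(X_2) = (1 + 1 + 2 + 8) / 4 = 12/4 = 3
  mean(X_3) = (7 + 2 + 5 + 3) / 4 = 17/4 = 4.25

Step 2 — sample variances and covariances s[i,j] = (1/(n-1)) · Σ_k (x_{k,i} - mean_i) · (x_{k,j} - mean_j), with n-1 = 3:
  s[X_1,X_1] = ((-1.5)·(-1.5) + (-2.5)·(-2.5) + (2.5)·(2.5) + (1.5)·(1.5)) / 3 = 17/3 = 5.6667
  s[X_1,X_2] = ((-1.5)·(-2) + (-2.5)·(-2) + (2.5)·(-1) + (1.5)·(5)) / 3 = 13/3 = 4.3333
  s[X_1,X_3] = ((-1.5)·(2.75) + (-2.5)·(-2.25) + (2.5)·(0.75) + (1.5)·(-1.25)) / 3 = 1.5/3 = 0.5
  s[X_2,X_2] = ((-2)·(-2) + (-2)·(-2) + (-1)·(-1) + (5)·(5)) / 3 = 34/3 = 11.3333
  s[X_2,X_3] = ((-2)·(2.75) + (-2)·(-2.25) + (-1)·(0.75) + (5)·(-1.25)) / 3 = -8/3 = -2.6667
  s[X_3,X_3] = ((2.75)·(2.75) + (-2.25)·(-2.25) + (0.75)·(0.75) + (-1.25)·(-1.25)) / 3 = 14.75/3 = 4.9167
  Sample standard deviations s_i = √(s[i,i]):
  s(X_1) = √(5.6667) = 2.3805
  s(X_2) = √(11.3333) = 3.3665
  s(X_3) = √(4.9167) = 2.2174

Step 3 — r_{ij} = s_{ij} / (s_i · s_j):
  r[X_1,X_1] = 1 (diagonal).
  r[X_1,X_2] = 4.3333 / (2.3805 · 3.3665) = 4.3333 / 8.0139 = 0.5407
  r[X_1,X_3] = 0.5 / (2.3805 · 2.2174) = 0.5 / 5.2784 = 0.0947
  r[X_2,X_2] = 1 (diagonal).
  r[X_2,X_3] = -2.6667 / (3.3665 · 2.2174) = -2.6667 / 7.4647 = -0.3572
  r[X_3,X_3] = 1 (diagonal).

R is symmetric with unit diagonal. Assembling:

R = [[1, 0.5407, 0.0947],
 [0.5407, 1, -0.3572],
 [0.0947, -0.3572, 1]]


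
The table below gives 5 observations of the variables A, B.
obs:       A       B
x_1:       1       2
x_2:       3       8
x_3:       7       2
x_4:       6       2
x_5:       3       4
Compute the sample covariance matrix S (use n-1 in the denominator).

Step 1 — column means:
  mean(A) = (1 + 3 + 7 + 6 + 3) / 5 = 20/5 = 4
  mean(B) = (2 + 8 + 2 + 2 + 4) / 5 = 18/5 = 3.6

Step 2 — sample covariance S[i,j] = (1/(n-1)) · Σ_k (x_{k,i} - mean_i) · (x_{k,j} - mean_j), with n-1 = 4.
  S[A,A] = ((-3)·(-3) + (-1)·(-1) + (3)·(3) + (2)·(2) + (-1)·(-1)) / 4 = 24/4 = 6
  S[A,B] = ((-3)·(-1.6) + (-1)·(4.4) + (3)·(-1.6) + (2)·(-1.6) + (-1)·(0.4)) / 4 = -8/4 = -2
  S[B,B] = ((-1.6)·(-1.6) + (4.4)·(4.4) + (-1.6)·(-1.6) + (-1.6)·(-1.6) + (0.4)·(0.4)) / 4 = 27.2/4 = 6.8

S is symmetric (S[j,i] = S[i,j]). Assembling:

S = [[6, -2],
 [-2, 6.8]]


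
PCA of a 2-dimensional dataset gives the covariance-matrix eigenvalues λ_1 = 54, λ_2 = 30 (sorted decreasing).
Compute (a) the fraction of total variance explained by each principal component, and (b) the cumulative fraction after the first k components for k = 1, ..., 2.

Step 1 — total variance = trace(Sigma) = Σ λ_i = 54 + 30 = 84.

Step 2 — fraction explained by component i = λ_i / Σ λ:
  PC1: 54/84 = 0.6429
  PC2: 30/84 = 0.3571

Step 3 — cumulative fraction after k components = (λ_1 + ... + λ_k) / Σ λ:
  k = 1: 54/84 = 0.6429
  k = 2: (54 + 30)/84 = 84/84 = 1

Summary (fraction, with percent):

explained: PC1 0.6429 (64.29%), PC2 0.3571 (35.71%);  cumulative: 0.6429, 1


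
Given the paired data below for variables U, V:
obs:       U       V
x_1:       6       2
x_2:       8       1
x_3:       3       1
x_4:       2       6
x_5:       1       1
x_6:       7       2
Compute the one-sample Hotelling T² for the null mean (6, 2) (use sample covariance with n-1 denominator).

Step 1 — sample mean vector:
  mean(U) = (6 + 8 + 3 + 2 + 1 + 7) / 6 = 27/6 = 4.5
  mean(V) = (2 + 1 + 1 + 6 + 1 + 2) / 6 = 13/6 = 2.1667
  x̄ = (4.5, 2.1667),  deviation x̄ - mu_0 = (4.5, 2.1667) - (6, 2) = (-1.5, 0.1667).

Step 2 — sample covariance matrix, S[i,j] = (1/(n-1)) · Σ_k (x_{k,i} - mean_i) · (x_{k,j} - mean_j), divisor n-1 = 5:
  S[U,U] = ((1.5)·(1.5) + (3.5)·(3.5) + (-1.5)·(-1.5) + (-2.5)·(-2.5) + (-3.5)·(-3.5) + (2.5)·(2.5)) / 5 = 41.5/5 = 8.3
  S[U,V] = ((1.5)·(-0.1667) + (3.5)·(-1.1667) + (-1.5)·(-1.1667) + (-2.5)·(3.8333) + (-3.5)·(-1.1667) + (2.5)·(-0.1667)) / 5 = -8.5/5 = -1.7
  S[V,V] = ((-0.1667)·(-0.1667) + (-1.1667)·(-1.1667) + (-1.1667)·(-1.1667) + (3.8333)·(3.8333) + (-1.1667)·(-1.1667) + (-0.1667)·(-0.1667)) / 5 = 18.8333/5 = 3.7667
  S = [[8.3, -1.7],
 [-1.7, 3.7667]].

Step 3 — invert S. det(S) = 8.3·3.7667 - (-1.7)² = 28.3733.
  S^{-1} = (1/det) · [[d, -b], [-b, a]] = [[0.1328, 0.0599],
 [0.0599, 0.2925]].

Step 4 — quadratic form (x̄ - mu_0)^T · S^{-1} · (x̄ - mu_0):
  S^{-1} · (x̄ - mu_0) = (-0.1891, -0.0411),
  (x̄ - mu_0)^T · [...] = (-1.5)·(-0.1891) + (0.1667)·(-0.0411) = 0.2769.

Step 5 — scale by n: T² = 6 · 0.2769 = 1.6612.

T² ≈ 1.6612


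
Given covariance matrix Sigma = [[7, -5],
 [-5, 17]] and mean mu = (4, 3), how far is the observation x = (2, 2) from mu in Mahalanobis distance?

Step 1 — centre the observation: (x - mu) = (-2, -1).

Step 2 — invert Sigma. det(Sigma) = 7·17 - (-5)² = 94.
  Sigma^{-1} = (1/det) · [[d, -b], [-b, a]] = [[0.1809, 0.0532],
 [0.0532, 0.0745]].

Step 3 — form the quadratic (x - mu)^T · Sigma^{-1} · (x - mu):
  Sigma^{-1} · (x - mu) = (-0.4149, -0.1809).
  (x - mu)^T · [Sigma^{-1} · (x - mu)] = (-2)·(-0.4149) + (-1)·(-0.1809) = 1.0106.

Step 4 — take square root: d = √(1.0106) ≈ 1.0053.

d(x, mu) = √(1.0106) ≈ 1.0053


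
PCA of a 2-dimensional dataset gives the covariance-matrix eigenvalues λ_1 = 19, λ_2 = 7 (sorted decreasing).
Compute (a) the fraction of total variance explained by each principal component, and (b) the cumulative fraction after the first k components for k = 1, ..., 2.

Step 1 — total variance = trace(Sigma) = Σ λ_i = 19 + 7 = 26.

Step 2 — fraction explained by component i = λ_i / Σ λ:
  PC1: 19/26 = 0.7308
  PC2: 7/26 = 0.2692

Step 3 — cumulative fraction after k components = (λ_1 + ... + λ_k) / Σ λ:
  k = 1: 19/26 = 0.7308
  k = 2: (19 + 7)/26 = 26/26 = 1

Summary (fraction, with percent):

explained: PC1 0.7308 (73.08%), PC2 0.2692 (26.92%);  cumulative: 0.7308, 1


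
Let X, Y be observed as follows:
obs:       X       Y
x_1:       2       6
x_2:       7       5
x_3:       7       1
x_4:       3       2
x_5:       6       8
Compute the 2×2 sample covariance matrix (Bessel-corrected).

Step 1 — column means:
  mean(X) = (2 + 7 + 7 + 3 + 6) / 5 = 25/5 = 5
  mean(Y) = (6 + 5 + 1 + 2 + 8) / 5 = 22/5 = 4.4

Step 2 — sample covariance S[i,j] = (1/(n-1)) · Σ_k (x_{k,i} - mean_i) · (x_{k,j} - mean_j), with n-1 = 4.
  S[X,X] = ((-3)·(-3) + (2)·(2) + (2)·(2) + (-2)·(-2) + (1)·(1)) / 4 = 22/4 = 5.5
  S[X,Y] = ((-3)·(1.6) + (2)·(0.6) + (2)·(-3.4) + (-2)·(-2.4) + (1)·(3.6)) / 4 = -2/4 = -0.5
  S[Y,Y] = ((1.6)·(1.6) + (0.6)·(0.6) + (-3.4)·(-3.4) + (-2.4)·(-2.4) + (3.6)·(3.6)) / 4 = 33.2/4 = 8.3

S is symmetric (S[j,i] = S[i,j]). Assembling:

S = [[5.5, -0.5],
 [-0.5, 8.3]]


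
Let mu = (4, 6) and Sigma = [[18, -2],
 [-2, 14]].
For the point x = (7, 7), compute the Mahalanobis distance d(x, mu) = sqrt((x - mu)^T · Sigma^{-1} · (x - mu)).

Step 1 — centre the observation: (x - mu) = (3, 1).

Step 2 — invert Sigma. det(Sigma) = 18·14 - (-2)² = 248.
  Sigma^{-1} = (1/det) · [[d, -b], [-b, a]] = [[0.0565, 0.0081],
 [0.0081, 0.0726]].

Step 3 — form the quadratic (x - mu)^T · Sigma^{-1} · (x - mu):
  Sigma^{-1} · (x - mu) = (0.1774, 0.0968).
  (x - mu)^T · [Sigma^{-1} · (x - mu)] = (3)·(0.1774) + (1)·(0.0968) = 0.629.

Step 4 — take square root: d = √(0.629) ≈ 0.7931.

d(x, mu) = √(0.629) ≈ 0.7931


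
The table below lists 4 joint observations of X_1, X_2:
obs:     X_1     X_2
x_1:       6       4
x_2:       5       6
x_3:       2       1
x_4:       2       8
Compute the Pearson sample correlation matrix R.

Step 1 — column means:
  mean(X_1) = (6 + 5 + 2 + 2) / 4 = 15/4 = 3.75
  mean(X_2) = (4 + 6 + 1 + 8) / 4 = 19/4 = 4.75

Step 2 — sample variances and covariances s[i,j] = (1/(n-1)) · Σ_k (x_{k,i} - mean_i) · (x_{k,j} - mean_j), with n-1 = 3:
  s[X_1,X_1] = ((2.25)·(2.25) + (1.25)·(1.25) + (-1.75)·(-1.75) + (-1.75)·(-1.75)) / 3 = 12.75/3 = 4.25
  s[X_1,X_2] = ((2.25)·(-0.75) + (1.25)·(1.25) + (-1.75)·(-3.75) + (-1.75)·(3.25)) / 3 = 0.75/3 = 0.25
  s[X_2,X_2] = ((-0.75)·(-0.75) + (1.25)·(1.25) + (-3.75)·(-3.75) + (3.25)·(3.25)) / 3 = 26.75/3 = 8.9167
  Sample standard deviations s_i = √(s[i,i]):
  s(X_1) = √(4.25) = 2.0616
  s(X_2) = √(8.9167) = 2.9861

Step 3 — r_{ij} = s_{ij} / (s_i · s_j):
  r[X_1,X_1] = 1 (diagonal).
  r[X_1,X_2] = 0.25 / (2.0616 · 2.9861) = 0.25 / 6.156 = 0.0406
  r[X_2,X_2] = 1 (diagonal).

R is symmetric with unit diagonal. Assembling:

R = [[1, 0.0406],
 [0.0406, 1]]


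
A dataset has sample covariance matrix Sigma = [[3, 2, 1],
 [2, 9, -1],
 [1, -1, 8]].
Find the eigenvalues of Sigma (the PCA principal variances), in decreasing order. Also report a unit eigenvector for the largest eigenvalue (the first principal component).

Step 1 — characteristic polynomial p(λ) = det(λI - Sigma) = λ³ - tr·λ² + c_1·λ - det, where tr = trace, c_1 = sum of the principal 2×2 minors, det = det(Sigma):
  tr = 3 + 9 + 8 = 20,
  c_1 = (3·9 - (2)²) + (3·8 - (1)²) + (9·8 - (-1)²) = 23 + 23 + 71 = 117,
  det = 3·(9·8 - (-1)²) - (2)·((2)·8 - (-1)·(1)) + (1)·((2)·(-1) - 9·(1)) = 3·(71) - (2)·(17) + (1)·(-11) = 168.
  So p(λ) = λ³ - 20λ² + 117λ - 168.
Step 2 — look for an integer root (rational root theorem: any rational root is an integer divisor of 168). Testing λ = 8:
  p(8) = 512 - 1280 + 936 - 168 = 0  ✓
  Dividing out (λ - 8): p(λ) = (λ - 8)(λ² - 12λ + 21).
Step 3 — remaining eigenvalues from the quadratic λ² - 12λ + 21 = 0:
  Δ = 12² - 4·21 = 144 - 84 = 60,  λ = (12 ± √60)/2 = (12 ± 7.746)/2 ≈ 9.873 or 2.127.
  Sorted: λ_1 = 9.873,  λ_2 = 8,  λ_3 = 2.127  (check: sum = 20 = tr ✓).

Step 4 — unit eigenvector for λ_1 ≈ 9.873: v spans the null space of (Sigma - λ_1 I), whose rows are
  r_1 = (-6.873, 2, 1),  r_2 = (2, -0.873, -1),  r_3 = (1, -1, -1.873).
  v is orthogonal to every row, so take v ∝ r_1 × r_2 = ((2)·(-1) - (1)·(-0.873), (1)·(2) - (-6.873)·(-1), (-6.873)·(-0.873) - (2)·(2)) ≈ (-1.127, -4.873, 2).
  Rescale (multiply by -1 so the first nonzero entry is positive): u = (1.127, 4.873, -2).
  ||u|| = √((1.127)² + (4.873)² + (-2)²) = √(29.0161) ≈ 5.3867,  v_1 = u/||u|| ≈ (0.2092, 0.9046, -0.3713) (||v_1|| = 1).

λ_1 = 9.873,  λ_2 = 8,  λ_3 = 2.127;  v_1 ≈ (0.2092, 0.9046, -0.3713)


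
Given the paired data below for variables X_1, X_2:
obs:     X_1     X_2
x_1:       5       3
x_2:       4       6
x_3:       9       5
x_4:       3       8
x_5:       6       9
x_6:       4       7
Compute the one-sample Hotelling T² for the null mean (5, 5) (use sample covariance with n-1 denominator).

Step 1 — sample mean vector:
  mean(X_1) = (5 + 4 + 9 + 3 + 6 + 4) / 6 = 31/6 = 5.1667
  mean(X_2) = (3 + 6 + 5 + 8 + 9 + 7) / 6 = 38/6 = 6.3333
  x̄ = (5.1667, 6.3333),  deviation x̄ - mu_0 = (5.1667, 6.3333) - (5, 5) = (0.1667, 1.3333).

Step 2 — sample covariance matrix, S[i,j] = (1/(n-1)) · Σ_k (x_{k,i} - mean_i) · (x_{k,j} - mean_j), divisor n-1 = 5:
  S[X_1,X_1] = ((-0.1667)·(-0.1667) + (-1.1667)·(-1.1667) + (3.8333)·(3.8333) + (-2.1667)·(-2.1667) + (0.8333)·(0.8333) + (-1.1667)·(-1.1667)) / 5 = 22.8333/5 = 4.5667
  S[X_1,X_2] = ((-0.1667)·(-3.3333) + (-1.1667)·(-0.3333) + (3.8333)·(-1.3333) + (-2.1667)·(1.6667) + (0.8333)·(2.6667) + (-1.1667)·(0.6667)) / 5 = -6.3333/5 = -1.2667
  S[X_2,X_2] = ((-3.3333)·(-3.3333) + (-0.3333)·(-0.3333) + (-1.3333)·(-1.3333) + (1.6667)·(1.6667) + (2.6667)·(2.6667) + (0.6667)·(0.6667)) / 5 = 23.3333/5 = 4.6667
  S = [[4.5667, -1.2667],
 [-1.2667, 4.6667]].

Step 3 — invert S. det(S) = 4.5667·4.6667 - (-1.2667)² = 19.7067.
  S^{-1} = (1/det) · [[d, -b], [-b, a]] = [[0.2368, 0.0643],
 [0.0643, 0.2317]].

Step 4 — quadratic form (x̄ - mu_0)^T · S^{-1} · (x̄ - mu_0):
  S^{-1} · (x̄ - mu_0) = (0.1252, 0.3197),
  (x̄ - mu_0)^T · [...] = (0.1667)·(0.1252) + (1.3333)·(0.3197) = 0.4471.

Step 5 — scale by n: T² = 6 · 0.4471 = 2.6827.

T² ≈ 2.6827


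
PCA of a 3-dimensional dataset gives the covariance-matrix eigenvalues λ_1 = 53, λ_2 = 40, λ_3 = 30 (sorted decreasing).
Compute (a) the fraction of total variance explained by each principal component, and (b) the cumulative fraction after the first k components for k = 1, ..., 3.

Step 1 — total variance = trace(Sigma) = Σ λ_i = 53 + 40 + 30 = 123.

Step 2 — fraction explained by component i = λ_i / Σ λ:
  PC1: 53/123 = 0.4309
  PC2: 40/123 = 0.3252
  PC3: 30/123 = 0.2439

Step 3 — cumulative fraction after k components = (λ_1 + ... + λ_k) / Σ λ:
  k = 1: 53/123 = 0.4309
  k = 2: (53 + 40)/123 = 93/123 = 0.7561
  k = 3: (53 + 40 + 30)/123 = 123/123 = 1

Summary (fraction, with percent):

explained: PC1 0.4309 (43.09%), PC2 0.3252 (32.52%), PC3 0.2439 (24.39%);  cumulative: 0.4309, 0.7561, 1


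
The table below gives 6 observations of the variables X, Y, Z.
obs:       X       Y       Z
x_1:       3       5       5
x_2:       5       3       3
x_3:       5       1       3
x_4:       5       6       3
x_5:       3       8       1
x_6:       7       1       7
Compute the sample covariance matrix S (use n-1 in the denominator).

Step 1 — column means:
  mean(X) = (3 + 5 + 5 + 5 + 3 + 7) / 6 = 28/6 = 4.6667
  mean(Y) = (5 + 3 + 1 + 6 + 8 + 1) / 6 = 24/6 = 4
  mean(Z) = (5 + 3 + 3 + 3 + 1 + 7) / 6 = 22/6 = 3.6667

Step 2 — sample covariance S[i,j] = (1/(n-1)) · Σ_k (x_{k,i} - mean_i) · (x_{k,j} - mean_j), with n-1 = 5.
  S[X,X] = ((-1.6667)·(-1.6667) + (0.3333)·(0.3333) + (0.3333)·(0.3333) + (0.3333)·(0.3333) + (-1.6667)·(-1.6667) + (2.3333)·(2.3333)) / 5 = 11.3333/5 = 2.2667
  S[X,Y] = ((-1.6667)·(1) + (0.3333)·(-1) + (0.3333)·(-3) + (0.3333)·(2) + (-1.6667)·(4) + (2.3333)·(-3)) / 5 = -16/5 = -3.2
  S[X,Z] = ((-1.6667)·(1.3333) + (0.3333)·(-0.6667) + (0.3333)·(-0.6667) + (0.3333)·(-0.6667) + (-1.6667)·(-2.6667) + (2.3333)·(3.3333)) / 5 = 9.3333/5 = 1.8667
  S[Y,Y] = ((1)·(1) + (-1)·(-1) + (-3)·(-3) + (2)·(2) + (4)·(4) + (-3)·(-3)) / 5 = 40/5 = 8
  S[Y,Z] = ((1)·(1.3333) + (-1)·(-0.6667) + (-3)·(-0.6667) + (2)·(-0.6667) + (4)·(-2.6667) + (-3)·(3.3333)) / 5 = -18/5 = -3.6
  S[Z,Z] = ((1.3333)·(1.3333) + (-0.6667)·(-0.6667) + (-0.6667)·(-0.6667) + (-0.6667)·(-0.6667) + (-2.6667)·(-2.6667) + (3.3333)·(3.3333)) / 5 = 21.3333/5 = 4.2667

S is symmetric (S[j,i] = S[i,j]). Assembling:

S = [[2.2667, -3.2, 1.8667],
 [-3.2, 8, -3.6],
 [1.8667, -3.6, 4.2667]]


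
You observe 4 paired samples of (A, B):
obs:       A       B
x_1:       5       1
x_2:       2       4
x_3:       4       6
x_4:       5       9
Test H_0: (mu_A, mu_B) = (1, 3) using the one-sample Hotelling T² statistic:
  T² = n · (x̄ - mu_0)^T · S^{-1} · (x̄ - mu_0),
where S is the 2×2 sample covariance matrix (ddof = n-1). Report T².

Step 1 — sample mean vector:
  mean(A) = (5 + 2 + 4 + 5) / 4 = 16/4 = 4
  mean(B) = (1 + 4 + 6 + 9) / 4 = 20/4 = 5
  x̄ = (4, 5),  deviation x̄ - mu_0 = (4, 5) - (1, 3) = (3, 2).

Step 2 — sample covariance matrix, S[i,j] = (1/(n-1)) · Σ_k (x_{k,i} - mean_i) · (x_{k,j} - mean_j), divisor n-1 = 3:
  S[A,A] = ((1)·(1) + (-2)·(-2) + (0)·(0) + (1)·(1)) / 3 = 6/3 = 2
  S[A,B] = ((1)·(-4) + (-2)·(-1) + (0)·(1) + (1)·(4)) / 3 = 2/3 = 0.6667
  S[B,B] = ((-4)·(-4) + (-1)·(-1) + (1)·(1) + (4)·(4)) / 3 = 34/3 = 11.3333
  S = [[2, 0.6667],
 [0.6667, 11.3333]].

Step 3 — invert S. det(S) = 2·11.3333 - (0.6667)² = 22.2222.
  S^{-1} = (1/det) · [[d, -b], [-b, a]] = [[0.51, -0.03],
 [-0.03, 0.09]].

Step 4 — quadratic form (x̄ - mu_0)^T · S^{-1} · (x̄ - mu_0):
  S^{-1} · (x̄ - mu_0) = (1.47, 0.09),
  (x̄ - mu_0)^T · [...] = (3)·(1.47) + (2)·(0.09) = 4.59.

Step 5 — scale by n: T² = 4 · 4.59 = 18.36.

T² ≈ 18.36


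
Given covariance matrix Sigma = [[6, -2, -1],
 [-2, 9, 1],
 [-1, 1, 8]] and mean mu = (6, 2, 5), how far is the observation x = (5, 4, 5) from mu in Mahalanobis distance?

Step 1 — centre the observation: (x - mu) = (-1, 2, 0).

Step 2 — invert Sigma (cofactor / det for 3×3, or solve directly):
  Sigma^{-1} = [[0.1825, 0.0386, 0.018],
 [0.0386, 0.1208, -0.0103],
 [0.018, -0.0103, 0.1285]].

Step 3 — form the quadratic (x - mu)^T · Sigma^{-1} · (x - mu):
  Sigma^{-1} · (x - mu) = (-0.1054, 0.2031, -0.0386).
  (x - mu)^T · [Sigma^{-1} · (x - mu)] = (-1)·(-0.1054) + (2)·(0.2031) + (0)·(-0.0386) = 0.5116.

Step 4 — take square root: d = √(0.5116) ≈ 0.7152.

d(x, mu) = √(0.5116) ≈ 0.7152


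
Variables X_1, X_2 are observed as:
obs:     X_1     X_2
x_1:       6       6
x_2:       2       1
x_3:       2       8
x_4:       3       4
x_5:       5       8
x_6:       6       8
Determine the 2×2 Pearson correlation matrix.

Step 1 — column means:
  mean(X_1) = (6 + 2 + 2 + 3 + 5 + 6) / 6 = 24/6 = 4
  mean(X_2) = (6 + 1 + 8 + 4 + 8 + 8) / 6 = 35/6 = 5.8333

Step 2 — sample variances and covariances s[i,j] = (1/(n-1)) · Σ_k (x_{k,i} - mean_i) · (x_{k,j} - mean_j), with n-1 = 5:
  s[X_1,X_1] = ((2)·(2) + (-2)·(-2) + (-2)·(-2) + (-1)·(-1) + (1)·(1) + (2)·(2)) / 5 = 18/5 = 3.6
  s[X_1,X_2] = ((2)·(0.1667) + (-2)·(-4.8333) + (-2)·(2.1667) + (-1)·(-1.8333) + (1)·(2.1667) + (2)·(2.1667)) / 5 = 14/5 = 2.8
  s[X_2,X_2] = ((0.1667)·(0.1667) + (-4.8333)·(-4.8333) + (2.1667)·(2.1667) + (-1.8333)·(-1.8333) + (2.1667)·(2.1667) + (2.1667)·(2.1667)) / 5 = 40.8333/5 = 8.1667
  Sample standard deviations s_i = √(s[i,i]):
  s(X_1) = √(3.6) = 1.8974
  s(X_2) = √(8.1667) = 2.8577

Step 3 — r_{ij} = s_{ij} / (s_i · s_j):
  r[X_1,X_1] = 1 (diagonal).
  r[X_1,X_2] = 2.8 / (1.8974 · 2.8577) = 2.8 / 5.4222 = 0.5164
  r[X_2,X_2] = 1 (diagonal).

R is symmetric with unit diagonal. Assembling:

R = [[1, 0.5164],
 [0.5164, 1]]


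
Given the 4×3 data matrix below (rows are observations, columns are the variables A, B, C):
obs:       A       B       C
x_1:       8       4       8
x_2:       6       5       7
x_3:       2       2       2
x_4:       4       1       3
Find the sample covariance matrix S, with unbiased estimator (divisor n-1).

Step 1 — column means:
  mean(A) = (8 + 6 + 2 + 4) / 4 = 20/4 = 5
  mean(B) = (4 + 5 + 2 + 1) / 4 = 12/4 = 3
  mean(C) = (8 + 7 + 2 + 3) / 4 = 20/4 = 5

Step 2 — sample covariance S[i,j] = (1/(n-1)) · Σ_k (x_{k,i} - mean_i) · (x_{k,j} - mean_j), with n-1 = 3.
  S[A,A] = ((3)·(3) + (1)·(1) + (-3)·(-3) + (-1)·(-1)) / 3 = 20/3 = 6.6667
  S[A,B] = ((3)·(1) + (1)·(2) + (-3)·(-1) + (-1)·(-2)) / 3 = 10/3 = 3.3333
  S[A,C] = ((3)·(3) + (1)·(2) + (-3)·(-3) + (-1)·(-2)) / 3 = 22/3 = 7.3333
  S[B,B] = ((1)·(1) + (2)·(2) + (-1)·(-1) + (-2)·(-2)) / 3 = 10/3 = 3.3333
  S[B,C] = ((1)·(3) + (2)·(2) + (-1)·(-3) + (-2)·(-2)) / 3 = 14/3 = 4.6667
  S[C,C] = ((3)·(3) + (2)·(2) + (-3)·(-3) + (-2)·(-2)) / 3 = 26/3 = 8.6667

S is symmetric (S[j,i] = S[i,j]). Assembling:

S = [[6.6667, 3.3333, 7.3333],
 [3.3333, 3.3333, 4.6667],
 [7.3333, 4.6667, 8.6667]]


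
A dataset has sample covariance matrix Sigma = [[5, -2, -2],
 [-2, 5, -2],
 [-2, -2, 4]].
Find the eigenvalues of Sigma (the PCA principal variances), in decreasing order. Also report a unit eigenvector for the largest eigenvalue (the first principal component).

Step 1 — characteristic polynomial p(λ) = det(λI - Sigma) = λ³ - tr·λ² + c_1·λ - det, where tr = trace, c_1 = sum of the principal 2×2 minors, det = det(Sigma):
  tr = 5 + 5 + 4 = 14,
  c_1 = (5·5 - (-2)²) + (5·4 - (-2)²) + (5·4 - (-2)²) = 21 + 16 + 16 = 53,
  det = 5·(5·4 - (-2)²) - (-2)·((-2)·4 - (-2)·(-2)) + (-2)·((-2)·(-2) - 5·(-2)) = 5·(16) - (-2)·(-12) + (-2)·(14) = 28.
  So p(λ) = λ³ - 14λ² + 53λ - 28.
Step 2 — look for an integer root (rational root theorem: any rational root is an integer divisor of 28). Testing λ = 7:
  p(7) = 343 - 686 + 371 - 28 = 0  ✓
  Dividing out (λ - 7): p(λ) = (λ - 7)(λ² - 7λ + 4).
Step 3 — remaining eigenvalues from the quadratic λ² - 7λ + 4 = 0:
  Δ = 7² - 4·4 = 49 - 16 = 33,  λ = (7 ± √33)/2 = (7 ± 5.7446)/2 ≈ 6.3723 or 0.6277.
  Sorted: λ_1 = 7,  λ_2 = 6.3723,  λ_3 = 0.6277  (check: sum = 14 = tr ✓).

Step 4 — unit eigenvector for λ_1 = 7: v spans the null space of (Sigma - λ_1 I), whose rows are
  r_1 = (-2, -2, -2),  r_2 = (-2, -2, -2),  r_3 = (-2, -2, -3).
  v is orthogonal to every row, so take v ∝ r_1 × r_3 = ((-2)·(-3) - (-2)·(-2), (-2)·(-2) - (-2)·(-3), (-2)·(-2) - (-2)·(-2)) = (2, -2, 0).
  Rescale (divide by 2): u = (1, -1, 0).
  ||u|| = √((1)² + (-1)² + (0)²) = √(2) ≈ 1.4142,  v_1 = u/||u|| ≈ (0.7071, -0.7071, 0) (||v_1|| = 1).

λ_1 = 7,  λ_2 = 6.3723,  λ_3 = 0.6277;  v_1 ≈ (0.7071, -0.7071, 0)


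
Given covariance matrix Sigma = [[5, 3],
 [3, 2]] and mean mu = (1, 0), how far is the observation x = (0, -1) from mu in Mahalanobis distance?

Step 1 — centre the observation: (x - mu) = (-1, -1).

Step 2 — invert Sigma. det(Sigma) = 5·2 - (3)² = 1.
  Sigma^{-1} = (1/det) · [[d, -b], [-b, a]] = [[2, -3],
 [-3, 5]].

Step 3 — form the quadratic (x - mu)^T · Sigma^{-1} · (x - mu):
  Sigma^{-1} · (x - mu) = (1, -2).
  (x - mu)^T · [Sigma^{-1} · (x - mu)] = (-1)·(1) + (-1)·(-2) = 1.

Step 4 — take square root: d = √(1) ≈ 1.

d(x, mu) = √(1) ≈ 1


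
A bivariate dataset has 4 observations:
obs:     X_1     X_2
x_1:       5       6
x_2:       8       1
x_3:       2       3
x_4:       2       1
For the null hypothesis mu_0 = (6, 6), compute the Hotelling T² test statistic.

Step 1 — sample mean vector:
  mean(X_1) = (5 + 8 + 2 + 2) / 4 = 17/4 = 4.25
  mean(X_2) = (6 + 1 + 3 + 1) / 4 = 11/4 = 2.75
  x̄ = (4.25, 2.75),  deviation x̄ - mu_0 = (4.25, 2.75) - (6, 6) = (-1.75, -3.25).

Step 2 — sample covariance matrix, S[i,j] = (1/(n-1)) · Σ_k (x_{k,i} - mean_i) · (x_{k,j} - mean_j), divisor n-1 = 3:
  S[X_1,X_1] = ((0.75)·(0.75) + (3.75)·(3.75) + (-2.25)·(-2.25) + (-2.25)·(-2.25)) / 3 = 24.75/3 = 8.25
  S[X_1,X_2] = ((0.75)·(3.25) + (3.75)·(-1.75) + (-2.25)·(0.25) + (-2.25)·(-1.75)) / 3 = -0.75/3 = -0.25
  S[X_2,X_2] = ((3.25)·(3.25) + (-1.75)·(-1.75) + (0.25)·(0.25) + (-1.75)·(-1.75)) / 3 = 16.75/3 = 5.5833
  S = [[8.25, -0.25],
 [-0.25, 5.5833]].

Step 3 — invert S. det(S) = 8.25·5.5833 - (-0.25)² = 46.
  S^{-1} = (1/det) · [[d, -b], [-b, a]] = [[0.1214, 0.0054],
 [0.0054, 0.1793]].

Step 4 — quadratic form (x̄ - mu_0)^T · S^{-1} · (x̄ - mu_0):
  S^{-1} · (x̄ - mu_0) = (-0.2301, -0.5924),
  (x̄ - mu_0)^T · [...] = (-1.75)·(-0.2301) + (-3.25)·(-0.5924) = 2.3279.

Step 5 — scale by n: T² = 4 · 2.3279 = 9.3116.

T² ≈ 9.3116


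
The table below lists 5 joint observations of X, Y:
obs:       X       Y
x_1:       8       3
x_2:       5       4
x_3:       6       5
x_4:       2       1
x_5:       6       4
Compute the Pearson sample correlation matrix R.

Step 1 — column means:
  mean(X) = (8 + 5 + 6 + 2 + 6) / 5 = 27/5 = 5.4
  mean(Y) = (3 + 4 + 5 + 1 + 4) / 5 = 17/5 = 3.4

Step 2 — sample variances and covariances s[i,j] = (1/(n-1)) · Σ_k (x_{k,i} - mean_i) · (x_{k,j} - mean_j), with n-1 = 4:
  s[X,X] = ((2.6)·(2.6) + (-0.4)·(-0.4) + (0.6)·(0.6) + (-3.4)·(-3.4) + (0.6)·(0.6)) / 4 = 19.2/4 = 4.8
  s[X,Y] = ((2.6)·(-0.4) + (-0.4)·(0.6) + (0.6)·(1.6) + (-3.4)·(-2.4) + (0.6)·(0.6)) / 4 = 8.2/4 = 2.05
  s[Y,Y] = ((-0.4)·(-0.4) + (0.6)·(0.6) + (1.6)·(1.6) + (-2.4)·(-2.4) + (0.6)·(0.6)) / 4 = 9.2/4 = 2.3
  Sample standard deviations s_i = √(s[i,i]):
  s(X) = √(4.8) = 2.1909
  s(Y) = √(2.3) = 1.5166

Step 3 — r_{ij} = s_{ij} / (s_i · s_j):
  r[X,X] = 1 (diagonal).
  r[X,Y] = 2.05 / (2.1909 · 1.5166) = 2.05 / 3.3226 = 0.617
  r[Y,Y] = 1 (diagonal).

R is symmetric with unit diagonal. Assembling:

R = [[1, 0.617],
 [0.617, 1]]


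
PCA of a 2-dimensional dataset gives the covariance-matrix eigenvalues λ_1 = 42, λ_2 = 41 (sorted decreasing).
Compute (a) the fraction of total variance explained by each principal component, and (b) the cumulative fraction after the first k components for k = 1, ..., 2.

Step 1 — total variance = trace(Sigma) = Σ λ_i = 42 + 41 = 83.

Step 2 — fraction explained by component i = λ_i / Σ λ:
  PC1: 42/83 = 0.506
  PC2: 41/83 = 0.494

Step 3 — cumulative fraction after k components = (λ_1 + ... + λ_k) / Σ λ:
  k = 1: 42/83 = 0.506
  k = 2: (42 + 41)/83 = 83/83 = 1

Summary (fraction, with percent):

explained: PC1 0.506 (50.6%), PC2 0.494 (49.4%);  cumulative: 0.506, 1


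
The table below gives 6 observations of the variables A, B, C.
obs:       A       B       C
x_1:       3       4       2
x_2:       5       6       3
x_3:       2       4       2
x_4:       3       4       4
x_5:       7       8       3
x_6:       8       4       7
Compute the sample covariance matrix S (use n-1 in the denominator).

Step 1 — column means:
  mean(A) = (3 + 5 + 2 + 3 + 7 + 8) / 6 = 28/6 = 4.6667
  mean(B) = (4 + 6 + 4 + 4 + 8 + 4) / 6 = 30/6 = 5
  mean(C) = (2 + 3 + 2 + 4 + 3 + 7) / 6 = 21/6 = 3.5

Step 2 — sample covariance S[i,j] = (1/(n-1)) · Σ_k (x_{k,i} - mean_i) · (x_{k,j} - mean_j), with n-1 = 5.
  S[A,A] = ((-1.6667)·(-1.6667) + (0.3333)·(0.3333) + (-2.6667)·(-2.6667) + (-1.6667)·(-1.6667) + (2.3333)·(2.3333) + (3.3333)·(3.3333)) / 5 = 29.3333/5 = 5.8667
  S[A,B] = ((-1.6667)·(-1) + (0.3333)·(1) + (-2.6667)·(-1) + (-1.6667)·(-1) + (2.3333)·(3) + (3.3333)·(-1)) / 5 = 10/5 = 2
  S[A,C] = ((-1.6667)·(-1.5) + (0.3333)·(-0.5) + (-2.6667)·(-1.5) + (-1.6667)·(0.5) + (2.3333)·(-0.5) + (3.3333)·(3.5)) / 5 = 16/5 = 3.2
  S[B,B] = ((-1)·(-1) + (1)·(1) + (-1)·(-1) + (-1)·(-1) + (3)·(3) + (-1)·(-1)) / 5 = 14/5 = 2.8
  S[B,C] = ((-1)·(-1.5) + (1)·(-0.5) + (-1)·(-1.5) + (-1)·(0.5) + (3)·(-0.5) + (-1)·(3.5)) / 5 = -3/5 = -0.6
  S[C,C] = ((-1.5)·(-1.5) + (-0.5)·(-0.5) + (-1.5)·(-1.5) + (0.5)·(0.5) + (-0.5)·(-0.5) + (3.5)·(3.5)) / 5 = 17.5/5 = 3.5

S is symmetric (S[j,i] = S[i,j]). Assembling:

S = [[5.8667, 2, 3.2],
 [2, 2.8, -0.6],
 [3.2, -0.6, 3.5]]
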